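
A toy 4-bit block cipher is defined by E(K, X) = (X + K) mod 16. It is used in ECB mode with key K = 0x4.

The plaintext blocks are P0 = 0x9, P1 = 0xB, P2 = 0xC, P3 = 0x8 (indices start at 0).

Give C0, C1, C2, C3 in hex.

ECB encryption: C_i = E(K, P_i).
C0: E(K, 0x9) = 0xD.
C1: E(K, 0xB) = 0xF.
C2: E(K, 0xC) = 0x0.
C3: E(K, 0x8) = 0xC.

C0 = 0xD, C1 = 0xF, C2 = 0x0, C3 = 0xC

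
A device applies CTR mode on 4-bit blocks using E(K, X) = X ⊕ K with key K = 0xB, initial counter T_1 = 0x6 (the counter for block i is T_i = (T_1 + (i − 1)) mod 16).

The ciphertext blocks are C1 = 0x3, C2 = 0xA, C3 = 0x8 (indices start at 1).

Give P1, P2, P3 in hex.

CTR decryption: S_i = E(K, T_i) where T_i is the counter for block i; P_i = C_i ⊕ S_i.
P1: T = 0x6, S = E(K, T) = 0xD; 0x3 ⊕ 0xD = 0xE.
P2: T = 0x7, S = E(K, T) = 0xC; 0xA ⊕ 0xC = 0x6.
P3: T = 0x8, S = E(K, T) = 0x3; 0x8 ⊕ 0x3 = 0xB.

P1 = 0xE, P2 = 0x6, P3 = 0xB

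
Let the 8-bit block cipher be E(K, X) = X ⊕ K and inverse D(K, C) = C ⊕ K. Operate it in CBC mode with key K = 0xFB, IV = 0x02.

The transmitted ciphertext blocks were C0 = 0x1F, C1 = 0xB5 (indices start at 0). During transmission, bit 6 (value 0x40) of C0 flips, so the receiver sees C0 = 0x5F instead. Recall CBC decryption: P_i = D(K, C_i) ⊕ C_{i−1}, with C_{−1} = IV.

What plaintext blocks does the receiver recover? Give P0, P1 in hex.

P0 = 0xA6, P1 = 0x11

Only C0 changed, to 0x5F. In CBC, a change in C_i garbles P_i and flips the same bit in P_{i+1}. Decrypting the received ciphertext:
P0: D(K, 0x5F) = 0xA4; 0xA4 ⊕ 0x02 = 0xA6.
P1: D(K, 0xB5) = 0x4E; 0x4E ⊕ 0x5F = 0x11.
Blocks that differ from the original plaintext: P0, P1.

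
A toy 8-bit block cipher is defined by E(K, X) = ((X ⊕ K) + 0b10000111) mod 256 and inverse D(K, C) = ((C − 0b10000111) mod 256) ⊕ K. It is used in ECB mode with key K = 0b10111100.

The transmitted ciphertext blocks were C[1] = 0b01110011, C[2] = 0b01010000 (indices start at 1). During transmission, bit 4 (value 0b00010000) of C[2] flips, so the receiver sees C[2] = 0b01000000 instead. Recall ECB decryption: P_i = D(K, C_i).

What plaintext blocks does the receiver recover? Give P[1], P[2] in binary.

P[1] = 0b01010000, P[2] = 0b00000101

Only C[2] changed, to 0b01000000. In ECB, a change in C_i affects only P_i. Decrypting the received ciphertext:
P[1]: D(K, 0b01110011) = 0b01010000.
P[2]: D(K, 0b01000000) = 0b00000101.
Blocks that differ from the original plaintext: P[2].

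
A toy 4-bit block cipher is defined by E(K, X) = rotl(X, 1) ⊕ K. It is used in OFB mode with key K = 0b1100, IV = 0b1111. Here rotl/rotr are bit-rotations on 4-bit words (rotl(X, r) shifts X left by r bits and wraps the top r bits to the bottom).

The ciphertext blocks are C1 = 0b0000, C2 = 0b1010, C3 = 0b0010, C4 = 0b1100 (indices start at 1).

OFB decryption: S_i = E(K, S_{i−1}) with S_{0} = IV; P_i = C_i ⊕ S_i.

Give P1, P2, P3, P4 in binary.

P1: S = E(K, 0b1111) = 0b0011; 0b0000 ⊕ 0b0011 = 0b0011.
P2: S = E(K, 0b0011) = 0b1010; 0b1010 ⊕ 0b1010 = 0b0000.
P3: S = E(K, 0b1010) = 0b1001; 0b0010 ⊕ 0b1001 = 0b1011.
P4: S = E(K, 0b1001) = 0b1111; 0b1100 ⊕ 0b1111 = 0b0011.

P1 = 0b0011, P2 = 0b0000, P3 = 0b1011, P4 = 0b0011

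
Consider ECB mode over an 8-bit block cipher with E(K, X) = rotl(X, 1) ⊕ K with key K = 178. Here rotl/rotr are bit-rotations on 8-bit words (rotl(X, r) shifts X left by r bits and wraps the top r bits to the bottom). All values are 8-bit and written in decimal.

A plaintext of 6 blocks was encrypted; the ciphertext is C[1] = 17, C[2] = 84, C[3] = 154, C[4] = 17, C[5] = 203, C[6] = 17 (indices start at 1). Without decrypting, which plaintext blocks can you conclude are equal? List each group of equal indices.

P[1] = P[4] = P[6]

ECB encrypts each block independently with the same key, so equal ciphertext blocks imply equal plaintext blocks.
C[1] = C[4] = C[6] = 17, so P[1] = P[4] = P[6].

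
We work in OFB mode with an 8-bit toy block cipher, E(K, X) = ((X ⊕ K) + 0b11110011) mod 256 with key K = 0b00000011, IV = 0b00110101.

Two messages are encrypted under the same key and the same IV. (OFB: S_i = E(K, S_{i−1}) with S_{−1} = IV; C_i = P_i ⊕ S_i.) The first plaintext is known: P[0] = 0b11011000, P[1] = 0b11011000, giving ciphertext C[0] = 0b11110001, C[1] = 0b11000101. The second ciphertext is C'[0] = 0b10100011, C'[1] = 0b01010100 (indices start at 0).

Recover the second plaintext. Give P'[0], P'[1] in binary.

In OFB with a reused IV, both messages share the same keystream S_i, so C_i ⊕ C'_i = P_i ⊕ P'_i and thus P'_i = P_i ⊕ C_i ⊕ C'_i.
P'[0]: 0b11011000 ⊕ 0b11110001 ⊕ 0b10100011 = 0b10001010.
P'[1]: 0b11011000 ⊕ 0b11000101 ⊕ 0b01010100 = 0b01001001.

P'[0] = 0b10001010, P'[1] = 0b01001001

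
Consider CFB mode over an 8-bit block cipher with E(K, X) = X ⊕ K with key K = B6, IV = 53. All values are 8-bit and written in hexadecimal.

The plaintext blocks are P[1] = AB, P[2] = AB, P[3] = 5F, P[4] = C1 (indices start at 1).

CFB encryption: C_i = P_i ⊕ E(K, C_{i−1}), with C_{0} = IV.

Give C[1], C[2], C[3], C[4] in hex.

C[1]: E(K, 53) = E5; AB ⊕ E5 = 4E.
C[2]: E(K, 4E) = F8; AB ⊕ F8 = 53.
C[3]: E(K, 53) = E5; 5F ⊕ E5 = BA.
C[4]: E(K, BA) = 0C; C1 ⊕ 0C = CD.

C[1] = 4E, C[2] = 53, C[3] = BA, C[4] = CD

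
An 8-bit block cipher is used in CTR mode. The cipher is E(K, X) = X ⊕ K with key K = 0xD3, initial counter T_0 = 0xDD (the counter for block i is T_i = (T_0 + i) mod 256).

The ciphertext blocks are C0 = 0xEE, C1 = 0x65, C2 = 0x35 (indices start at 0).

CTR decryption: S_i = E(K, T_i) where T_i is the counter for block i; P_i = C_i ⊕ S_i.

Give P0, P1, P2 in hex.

P0: T = 0xDD, S = E(K, T) = 0x0E; 0xEE ⊕ 0x0E = 0xE0.
P1: T = 0xDE, S = E(K, T) = 0x0D; 0x65 ⊕ 0x0D = 0x68.
P2: T = 0xDF, S = E(K, T) = 0x0C; 0x35 ⊕ 0x0C = 0x39.

P0 = 0xE0, P1 = 0x68, P2 = 0x39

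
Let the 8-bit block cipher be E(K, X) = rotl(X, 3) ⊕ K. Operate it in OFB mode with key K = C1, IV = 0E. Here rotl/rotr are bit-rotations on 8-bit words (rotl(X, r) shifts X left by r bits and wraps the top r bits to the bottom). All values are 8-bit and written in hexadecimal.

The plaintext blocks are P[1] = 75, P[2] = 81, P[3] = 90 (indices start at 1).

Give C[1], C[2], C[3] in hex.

OFB encryption: S_i = E(K, S_{i−1}) with S_{0} = IV; C_i = P_i ⊕ S_i.
C[1]: S = E(K, 0E) = B1; 75 ⊕ B1 = C4.
C[2]: S = E(K, B1) = 4C; 81 ⊕ 4C = CD.
C[3]: S = E(K, 4C) = A3; 90 ⊕ A3 = 33.

C[1] = C4, C[2] = CD, C[3] = 33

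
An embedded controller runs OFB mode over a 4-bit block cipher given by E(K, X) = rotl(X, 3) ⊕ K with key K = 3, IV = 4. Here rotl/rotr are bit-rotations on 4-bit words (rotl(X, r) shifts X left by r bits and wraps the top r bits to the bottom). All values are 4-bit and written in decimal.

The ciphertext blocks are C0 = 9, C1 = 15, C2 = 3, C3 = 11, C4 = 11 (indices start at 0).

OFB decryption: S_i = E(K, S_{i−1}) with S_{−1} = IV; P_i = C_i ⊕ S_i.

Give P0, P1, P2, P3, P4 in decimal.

P0 = 8, P1 = 4, P2 = 13, P3 = 15, P4 = 10

P0: S = E(K, 4) = 1; 9 ⊕ 1 = 8.
P1: S = E(K, 1) = 11; 15 ⊕ 11 = 4.
P2: S = E(K, 11) = 14; 3 ⊕ 14 = 13.
P3: S = E(K, 14) = 4; 11 ⊕ 4 = 15.
P4: S = E(K, 4) = 1; 11 ⊕ 1 = 10.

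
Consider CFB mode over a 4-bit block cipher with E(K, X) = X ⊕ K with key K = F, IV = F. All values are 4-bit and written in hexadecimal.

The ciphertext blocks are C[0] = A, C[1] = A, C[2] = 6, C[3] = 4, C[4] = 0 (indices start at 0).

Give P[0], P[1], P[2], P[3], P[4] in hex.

P[0] = A, P[1] = F, P[2] = 3, P[3] = D, P[4] = B

CFB decryption: P_i = C_i ⊕ E(K, C_{i−1}), with C_{−1} = IV.
P[0]: E(K, F) = 0; A ⊕ 0 = A.
P[1]: E(K, A) = 5; A ⊕ 5 = F.
P[2]: E(K, A) = 5; 6 ⊕ 5 = 3.
P[3]: E(K, 6) = 9; 4 ⊕ 9 = D.
P[4]: E(K, 4) = B; 0 ⊕ B = B.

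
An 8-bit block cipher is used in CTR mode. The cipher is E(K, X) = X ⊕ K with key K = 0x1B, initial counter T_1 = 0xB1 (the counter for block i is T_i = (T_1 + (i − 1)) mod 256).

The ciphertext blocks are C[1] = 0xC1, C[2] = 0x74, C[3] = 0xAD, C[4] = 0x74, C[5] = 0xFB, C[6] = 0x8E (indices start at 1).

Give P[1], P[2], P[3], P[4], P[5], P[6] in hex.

CTR decryption: S_i = E(K, T_i) where T_i is the counter for block i; P_i = C_i ⊕ S_i.
P[1]: T = 0xB1, S = E(K, T) = 0xAA; 0xC1 ⊕ 0xAA = 0x6B.
P[2]: T = 0xB2, S = E(K, T) = 0xA9; 0x74 ⊕ 0xA9 = 0xDD.
P[3]: T = 0xB3, S = E(K, T) = 0xA8; 0xAD ⊕ 0xA8 = 0x05.
P[4]: T = 0xB4, S = E(K, T) = 0xAF; 0x74 ⊕ 0xAF = 0xDB.
P[5]: T = 0xB5, S = E(K, T) = 0xAE; 0xFB ⊕ 0xAE = 0x55.
P[6]: T = 0xB6, S = E(K, T) = 0xAD; 0x8E ⊕ 0xAD = 0x23.

P[1] = 0x6B, P[2] = 0xDD, P[3] = 0x05, P[4] = 0xDB, P[5] = 0x55, P[6] = 0x23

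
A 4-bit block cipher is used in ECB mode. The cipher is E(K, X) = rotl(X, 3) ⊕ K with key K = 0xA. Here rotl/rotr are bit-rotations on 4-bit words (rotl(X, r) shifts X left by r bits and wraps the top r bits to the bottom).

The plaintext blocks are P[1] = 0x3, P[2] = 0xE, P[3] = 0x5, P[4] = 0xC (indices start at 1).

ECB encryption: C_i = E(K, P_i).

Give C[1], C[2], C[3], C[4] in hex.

C[1] = 0x3, C[2] = 0xD, C[3] = 0x0, C[4] = 0xC

C[1]: E(K, 0x3) = 0x3.
C[2]: E(K, 0xE) = 0xD.
C[3]: E(K, 0x5) = 0x0.
C[4]: E(K, 0xC) = 0xC.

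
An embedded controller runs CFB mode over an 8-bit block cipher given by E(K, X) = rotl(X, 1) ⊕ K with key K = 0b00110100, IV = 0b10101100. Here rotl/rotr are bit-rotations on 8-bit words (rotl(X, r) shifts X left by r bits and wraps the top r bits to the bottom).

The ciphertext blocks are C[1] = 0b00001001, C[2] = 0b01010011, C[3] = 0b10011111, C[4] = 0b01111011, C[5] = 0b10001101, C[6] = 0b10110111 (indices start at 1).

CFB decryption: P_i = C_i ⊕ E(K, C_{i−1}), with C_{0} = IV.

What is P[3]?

P[3]: E(K, 0b01010011) = 0b10010010; 0b10011111 ⊕ 0b10010010 = 0b00001101.

P[3] = 0b00001101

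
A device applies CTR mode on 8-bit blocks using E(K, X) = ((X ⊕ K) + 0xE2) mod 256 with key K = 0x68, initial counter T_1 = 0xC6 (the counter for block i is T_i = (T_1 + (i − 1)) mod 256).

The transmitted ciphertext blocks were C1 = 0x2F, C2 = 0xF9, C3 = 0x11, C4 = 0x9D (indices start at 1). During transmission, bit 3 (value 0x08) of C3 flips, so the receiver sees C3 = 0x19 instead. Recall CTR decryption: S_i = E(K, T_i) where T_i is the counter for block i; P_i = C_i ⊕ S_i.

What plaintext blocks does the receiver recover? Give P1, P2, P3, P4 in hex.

Only C3 changed, to 0x19. In CTR, a change in C_i flips the same bit in P_i only; the keystream is unaffected. Decrypting the received ciphertext:
P1: T = 0xC6, S = E(K, T) = 0x90; 0x2F ⊕ 0x90 = 0xBF.
P2: T = 0xC7, S = E(K, T) = 0x91; 0xF9 ⊕ 0x91 = 0x68.
P3: T = 0xC8, S = E(K, T) = 0x82; 0x19 ⊕ 0x82 = 0x9B.
P4: T = 0xC9, S = E(K, T) = 0x83; 0x9D ⊕ 0x83 = 0x1E.
Blocks that differ from the original plaintext: P3.

P1 = 0xBF, P2 = 0x68, P3 = 0x9B, P4 = 0x1E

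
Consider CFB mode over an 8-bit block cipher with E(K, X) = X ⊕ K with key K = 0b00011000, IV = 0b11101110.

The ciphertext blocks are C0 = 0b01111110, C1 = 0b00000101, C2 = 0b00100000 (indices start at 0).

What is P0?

CFB decryption: P_i = C_i ⊕ E(K, C_{i−1}), with C_{−1} = IV.
P0: E(K, 0b11101110) = 0b11110110; 0b01111110 ⊕ 0b11110110 = 0b10001000.

P0 = 0b10001000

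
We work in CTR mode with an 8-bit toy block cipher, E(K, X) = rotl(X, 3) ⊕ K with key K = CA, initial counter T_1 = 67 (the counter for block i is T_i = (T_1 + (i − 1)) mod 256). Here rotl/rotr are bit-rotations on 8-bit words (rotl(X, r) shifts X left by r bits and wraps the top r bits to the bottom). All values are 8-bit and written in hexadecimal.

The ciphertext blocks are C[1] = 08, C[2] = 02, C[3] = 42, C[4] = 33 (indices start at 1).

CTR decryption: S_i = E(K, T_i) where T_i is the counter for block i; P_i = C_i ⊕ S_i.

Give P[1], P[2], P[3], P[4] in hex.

P[1]: T = 67, S = E(K, T) = F1; 08 ⊕ F1 = F9.
P[2]: T = 68, S = E(K, T) = 89; 02 ⊕ 89 = 8B.
P[3]: T = 69, S = E(K, T) = 81; 42 ⊕ 81 = C3.
P[4]: T = 6A, S = E(K, T) = 99; 33 ⊕ 99 = AA.

P[1] = F9, P[2] = 8B, P[3] = C3, P[4] = AA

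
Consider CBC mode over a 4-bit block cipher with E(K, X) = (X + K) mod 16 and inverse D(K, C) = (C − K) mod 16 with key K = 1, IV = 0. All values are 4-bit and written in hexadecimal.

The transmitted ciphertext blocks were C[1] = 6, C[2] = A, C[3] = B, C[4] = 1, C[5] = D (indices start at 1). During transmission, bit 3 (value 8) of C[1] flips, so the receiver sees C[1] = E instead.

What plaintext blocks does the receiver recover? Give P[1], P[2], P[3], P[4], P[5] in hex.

CBC decryption: P_i = D(K, C_i) ⊕ C_{i−1}, with C_{0} = IV.
Only C[1] changed, to E. In CBC, a change in C_i garbles P_i and flips the same bit in P_{i+1}. Decrypting the received ciphertext:
P[1]: D(K, E) = D; D ⊕ 0 = D.
P[2]: D(K, A) = 9; 9 ⊕ E = 7.
P[3]: D(K, B) = A; A ⊕ A = 0.
P[4]: D(K, 1) = 0; 0 ⊕ B = B.
P[5]: D(K, D) = C; C ⊕ 1 = D.
Blocks that differ from the original plaintext: P[1], P[2].

P[1] = D, P[2] = 7, P[3] = 0, P[4] = B, P[5] = D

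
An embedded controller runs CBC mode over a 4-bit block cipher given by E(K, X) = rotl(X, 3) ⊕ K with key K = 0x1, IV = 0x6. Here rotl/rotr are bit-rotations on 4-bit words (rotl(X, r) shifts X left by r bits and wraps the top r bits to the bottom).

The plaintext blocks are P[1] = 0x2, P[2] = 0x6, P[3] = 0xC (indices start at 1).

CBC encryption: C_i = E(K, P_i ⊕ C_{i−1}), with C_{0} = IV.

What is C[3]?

C[1]: P[1] ⊕ 0x6 = 0x4; E(K, 0x4) = 0x3.
C[2]: P[2] ⊕ 0x3 = 0x5; E(K, 0x5) = 0xB.
C[3]: P[3] ⊕ 0xB = 0x7; E(K, 0x7) = 0xA.

C[3] = 0xA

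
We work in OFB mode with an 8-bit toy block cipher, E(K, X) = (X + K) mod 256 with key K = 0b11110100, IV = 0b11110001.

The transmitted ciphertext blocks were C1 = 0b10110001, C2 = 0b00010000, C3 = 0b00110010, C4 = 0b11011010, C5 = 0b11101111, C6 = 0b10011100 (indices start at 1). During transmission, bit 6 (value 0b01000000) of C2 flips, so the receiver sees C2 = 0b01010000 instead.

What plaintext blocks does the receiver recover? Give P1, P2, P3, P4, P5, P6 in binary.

P1 = 0b01010100, P2 = 0b10001001, P3 = 0b11111111, P4 = 0b00011011, P5 = 0b01011010, P6 = 0b00110101

OFB decryption: S_i = E(K, S_{i−1}) with S_{0} = IV; P_i = C_i ⊕ S_i.
Only C2 changed, to 0b01010000. In OFB, a change in C_i flips the same bit in P_i only; the keystream is unaffected. Decrypting the received ciphertext:
P1: S = E(K, 0b11110001) = 0b11100101; 0b10110001 ⊕ 0b11100101 = 0b01010100.
P2: S = E(K, 0b11100101) = 0b11011001; 0b01010000 ⊕ 0b11011001 = 0b10001001.
P3: S = E(K, 0b11011001) = 0b11001101; 0b00110010 ⊕ 0b11001101 = 0b11111111.
P4: S = E(K, 0b11001101) = 0b11000001; 0b11011010 ⊕ 0b11000001 = 0b00011011.
P5: S = E(K, 0b11000001) = 0b10110101; 0b11101111 ⊕ 0b10110101 = 0b01011010.
P6: S = E(K, 0b10110101) = 0b10101001; 0b10011100 ⊕ 0b10101001 = 0b00110101.
Blocks that differ from the original plaintext: P2.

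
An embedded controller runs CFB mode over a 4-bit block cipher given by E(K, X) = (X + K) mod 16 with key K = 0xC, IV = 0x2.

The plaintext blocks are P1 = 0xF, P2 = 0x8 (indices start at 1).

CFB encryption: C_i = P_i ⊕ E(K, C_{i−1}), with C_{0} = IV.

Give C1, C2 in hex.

C1: E(K, 0x2) = 0xE; 0xF ⊕ 0xE = 0x1.
C2: E(K, 0x1) = 0xD; 0x8 ⊕ 0xD = 0x5.

C1 = 0x1, C2 = 0x5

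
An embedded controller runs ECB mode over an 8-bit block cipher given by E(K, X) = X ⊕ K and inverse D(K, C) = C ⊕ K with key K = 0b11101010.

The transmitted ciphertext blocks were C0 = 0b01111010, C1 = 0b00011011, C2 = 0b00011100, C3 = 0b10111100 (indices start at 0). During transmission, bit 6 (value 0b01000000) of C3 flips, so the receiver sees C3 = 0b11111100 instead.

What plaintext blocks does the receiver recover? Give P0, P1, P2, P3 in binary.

P0 = 0b10010000, P1 = 0b11110001, P2 = 0b11110110, P3 = 0b00010110

ECB decryption: P_i = D(K, C_i).
Only C3 changed, to 0b11111100. In ECB, a change in C_i affects only P_i. Decrypting the received ciphertext:
P0: D(K, 0b01111010) = 0b10010000.
P1: D(K, 0b00011011) = 0b11110001.
P2: D(K, 0b00011100) = 0b11110110.
P3: D(K, 0b11111100) = 0b00010110.
Blocks that differ from the original plaintext: P3.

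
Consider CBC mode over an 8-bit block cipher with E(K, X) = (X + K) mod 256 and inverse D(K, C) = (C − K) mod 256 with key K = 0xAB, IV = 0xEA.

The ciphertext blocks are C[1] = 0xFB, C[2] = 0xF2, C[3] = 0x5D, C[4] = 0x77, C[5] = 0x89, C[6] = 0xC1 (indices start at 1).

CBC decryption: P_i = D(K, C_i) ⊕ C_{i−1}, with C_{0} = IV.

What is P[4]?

P[4] = 0x91

P[4]: D(K, 0x77) = 0xCC; 0xCC ⊕ 0x5D = 0x91.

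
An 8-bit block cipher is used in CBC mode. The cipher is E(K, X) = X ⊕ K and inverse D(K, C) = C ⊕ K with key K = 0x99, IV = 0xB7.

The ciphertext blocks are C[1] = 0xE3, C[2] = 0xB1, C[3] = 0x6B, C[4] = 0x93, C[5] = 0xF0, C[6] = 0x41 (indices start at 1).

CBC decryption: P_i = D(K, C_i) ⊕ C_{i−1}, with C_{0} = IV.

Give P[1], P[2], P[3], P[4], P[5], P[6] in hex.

P[1] = 0xCD, P[2] = 0xCB, P[3] = 0x43, P[4] = 0x61, P[5] = 0xFA, P[6] = 0x28

P[1]: D(K, 0xE3) = 0x7A; 0x7A ⊕ 0xB7 = 0xCD.
P[2]: D(K, 0xB1) = 0x28; 0x28 ⊕ 0xE3 = 0xCB.
P[3]: D(K, 0x6B) = 0xF2; 0xF2 ⊕ 0xB1 = 0x43.
P[4]: D(K, 0x93) = 0x0A; 0x0A ⊕ 0x6B = 0x61.
P[5]: D(K, 0xF0) = 0x69; 0x69 ⊕ 0x93 = 0xFA.
P[6]: D(K, 0x41) = 0xD8; 0xD8 ⊕ 0xF0 = 0x28.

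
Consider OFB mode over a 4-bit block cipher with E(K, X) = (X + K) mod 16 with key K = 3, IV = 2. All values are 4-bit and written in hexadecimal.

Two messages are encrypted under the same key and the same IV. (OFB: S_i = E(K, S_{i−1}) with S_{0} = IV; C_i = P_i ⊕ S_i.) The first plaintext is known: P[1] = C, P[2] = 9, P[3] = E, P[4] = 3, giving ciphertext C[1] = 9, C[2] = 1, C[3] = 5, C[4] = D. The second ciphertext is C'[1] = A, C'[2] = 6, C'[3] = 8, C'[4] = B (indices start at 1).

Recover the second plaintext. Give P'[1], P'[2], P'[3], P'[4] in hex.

P'[1] = F, P'[2] = E, P'[3] = 3, P'[4] = 5

In OFB with a reused IV, both messages share the same keystream S_i, so C_i ⊕ C'_i = P_i ⊕ P'_i and thus P'_i = P_i ⊕ C_i ⊕ C'_i.
P'[1]: C ⊕ 9 ⊕ A = F.
P'[2]: 9 ⊕ 1 ⊕ 6 = E.
P'[3]: E ⊕ 5 ⊕ 8 = 3.
P'[4]: 3 ⊕ D ⊕ B = 5.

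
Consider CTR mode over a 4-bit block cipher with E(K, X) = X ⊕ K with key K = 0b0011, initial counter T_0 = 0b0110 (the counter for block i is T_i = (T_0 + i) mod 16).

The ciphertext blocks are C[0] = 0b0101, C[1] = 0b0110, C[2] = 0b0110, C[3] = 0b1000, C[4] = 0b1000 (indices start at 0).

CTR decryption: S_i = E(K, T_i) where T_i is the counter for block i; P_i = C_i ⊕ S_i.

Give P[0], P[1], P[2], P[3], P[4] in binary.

P[0] = 0b0000, P[1] = 0b0010, P[2] = 0b1101, P[3] = 0b0010, P[4] = 0b0001

P[0]: T = 0b0110, S = E(K, T) = 0b0101; 0b0101 ⊕ 0b0101 = 0b0000.
P[1]: T = 0b0111, S = E(K, T) = 0b0100; 0b0110 ⊕ 0b0100 = 0b0010.
P[2]: T = 0b1000, S = E(K, T) = 0b1011; 0b0110 ⊕ 0b1011 = 0b1101.
P[3]: T = 0b1001, S = E(K, T) = 0b1010; 0b1000 ⊕ 0b1010 = 0b0010.
P[4]: T = 0b1010, S = E(K, T) = 0b1001; 0b1000 ⊕ 0b1001 = 0b0001.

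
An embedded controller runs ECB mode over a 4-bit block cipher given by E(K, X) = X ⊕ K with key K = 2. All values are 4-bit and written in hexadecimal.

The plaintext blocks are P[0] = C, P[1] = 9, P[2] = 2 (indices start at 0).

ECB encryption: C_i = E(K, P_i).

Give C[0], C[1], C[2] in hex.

C[0]: E(K, C) = E.
C[1]: E(K, 9) = B.
C[2]: E(K, 2) = 0.

C[0] = E, C[1] = B, C[2] = 0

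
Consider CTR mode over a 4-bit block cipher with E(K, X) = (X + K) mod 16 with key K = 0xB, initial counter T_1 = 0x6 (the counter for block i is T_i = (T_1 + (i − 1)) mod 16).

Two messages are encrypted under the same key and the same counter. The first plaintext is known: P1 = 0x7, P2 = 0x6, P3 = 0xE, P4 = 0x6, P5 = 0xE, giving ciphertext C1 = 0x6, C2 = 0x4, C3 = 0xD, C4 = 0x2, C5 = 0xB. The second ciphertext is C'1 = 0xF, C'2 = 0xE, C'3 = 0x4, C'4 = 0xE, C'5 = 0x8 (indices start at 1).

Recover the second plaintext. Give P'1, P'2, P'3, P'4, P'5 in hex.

P'1 = 0xE, P'2 = 0xC, P'3 = 0x7, P'4 = 0xA, P'5 = 0xD

In CTR with a reused counter, both messages share the same keystream S_i, so C_i ⊕ C'_i = P_i ⊕ P'_i and thus P'_i = P_i ⊕ C_i ⊕ C'_i.
P'1: 0x7 ⊕ 0x6 ⊕ 0xF = 0xE.
P'2: 0x6 ⊕ 0x4 ⊕ 0xE = 0xC.
P'3: 0xE ⊕ 0xD ⊕ 0x4 = 0x7.
P'4: 0x6 ⊕ 0x2 ⊕ 0xE = 0xA.
P'5: 0xE ⊕ 0xB ⊕ 0x8 = 0xD.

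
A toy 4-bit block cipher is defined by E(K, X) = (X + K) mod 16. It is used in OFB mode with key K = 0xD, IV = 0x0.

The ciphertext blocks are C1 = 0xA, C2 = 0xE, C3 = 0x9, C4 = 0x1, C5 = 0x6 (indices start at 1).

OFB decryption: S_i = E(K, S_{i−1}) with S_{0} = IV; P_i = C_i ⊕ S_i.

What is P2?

P1: S = E(K, 0x0) = 0xD; 0xA ⊕ 0xD = 0x7.
P2: S = E(K, 0xD) = 0xA; 0xE ⊕ 0xA = 0x4.

P2 = 0x4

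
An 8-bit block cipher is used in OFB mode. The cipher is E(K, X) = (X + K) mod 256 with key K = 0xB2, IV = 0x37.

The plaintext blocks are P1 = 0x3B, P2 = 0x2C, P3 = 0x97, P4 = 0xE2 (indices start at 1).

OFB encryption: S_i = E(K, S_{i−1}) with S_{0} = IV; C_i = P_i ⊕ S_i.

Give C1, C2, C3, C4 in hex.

C1: S = E(K, 0x37) = 0xE9; 0x3B ⊕ 0xE9 = 0xD2.
C2: S = E(K, 0xE9) = 0x9B; 0x2C ⊕ 0x9B = 0xB7.
C3: S = E(K, 0x9B) = 0x4D; 0x97 ⊕ 0x4D = 0xDA.
C4: S = E(K, 0x4D) = 0xFF; 0xE2 ⊕ 0xFF = 0x1D.

C1 = 0xD2, C2 = 0xB7, C3 = 0xDA, C4 = 0x1D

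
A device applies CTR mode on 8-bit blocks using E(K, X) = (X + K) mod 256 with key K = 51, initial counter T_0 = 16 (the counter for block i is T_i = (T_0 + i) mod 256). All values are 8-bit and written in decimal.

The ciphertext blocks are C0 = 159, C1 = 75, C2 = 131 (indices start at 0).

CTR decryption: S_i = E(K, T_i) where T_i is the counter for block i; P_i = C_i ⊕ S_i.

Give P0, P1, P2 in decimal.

P0: T = 16, S = E(K, T) = 67; 159 ⊕ 67 = 220.
P1: T = 17, S = E(K, T) = 68; 75 ⊕ 68 = 15.
P2: T = 18, S = E(K, T) = 69; 131 ⊕ 69 = 198.

P0 = 220, P1 = 15, P2 = 198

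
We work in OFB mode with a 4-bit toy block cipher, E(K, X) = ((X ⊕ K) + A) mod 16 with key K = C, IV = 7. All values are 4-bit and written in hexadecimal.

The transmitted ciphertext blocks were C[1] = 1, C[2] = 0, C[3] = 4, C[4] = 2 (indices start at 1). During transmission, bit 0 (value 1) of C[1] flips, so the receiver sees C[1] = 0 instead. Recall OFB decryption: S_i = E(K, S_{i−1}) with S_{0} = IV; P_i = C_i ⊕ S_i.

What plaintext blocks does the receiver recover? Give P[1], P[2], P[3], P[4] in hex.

Only C[1] changed, to 0. In OFB, a change in C_i flips the same bit in P_i only; the keystream is unaffected. Decrypting the received ciphertext:
P[1]: S = E(K, 7) = 5; 0 ⊕ 5 = 5.
P[2]: S = E(K, 5) = 3; 0 ⊕ 3 = 3.
P[3]: S = E(K, 3) = 9; 4 ⊕ 9 = D.
P[4]: S = E(K, 9) = F; 2 ⊕ F = D.
Blocks that differ from the original plaintext: P[1].

P[1] = 5, P[2] = 3, P[3] = D, P[4] = D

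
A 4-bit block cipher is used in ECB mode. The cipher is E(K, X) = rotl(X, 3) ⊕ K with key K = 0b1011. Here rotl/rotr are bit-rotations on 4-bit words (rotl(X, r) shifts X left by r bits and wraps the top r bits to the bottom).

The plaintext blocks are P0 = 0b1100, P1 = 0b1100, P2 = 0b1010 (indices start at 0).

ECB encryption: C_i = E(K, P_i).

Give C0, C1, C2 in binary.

C0 = 0b1101, C1 = 0b1101, C2 = 0b1110

C0: E(K, 0b1100) = 0b1101.
C1: E(K, 0b1100) = 0b1101.
C2: E(K, 0b1010) = 0b1110.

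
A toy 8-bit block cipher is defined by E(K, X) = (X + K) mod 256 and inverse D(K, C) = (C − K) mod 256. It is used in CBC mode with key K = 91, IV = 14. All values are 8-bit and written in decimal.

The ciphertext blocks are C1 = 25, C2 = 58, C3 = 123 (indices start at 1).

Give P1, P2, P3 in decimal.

P1 = 176, P2 = 198, P3 = 26

CBC decryption: P_i = D(K, C_i) ⊕ C_{i−1}, with C_{0} = IV.
P1: D(K, 25) = 190; 190 ⊕ 14 = 176.
P2: D(K, 58) = 223; 223 ⊕ 25 = 198.
P3: D(K, 123) = 32; 32 ⊕ 58 = 26.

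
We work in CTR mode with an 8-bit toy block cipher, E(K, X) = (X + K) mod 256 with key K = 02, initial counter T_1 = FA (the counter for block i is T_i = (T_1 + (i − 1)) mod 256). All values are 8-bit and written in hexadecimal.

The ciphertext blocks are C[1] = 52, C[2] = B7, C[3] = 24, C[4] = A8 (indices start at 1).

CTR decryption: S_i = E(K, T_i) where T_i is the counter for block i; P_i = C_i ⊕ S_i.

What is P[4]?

P[4]: T = FD, S = E(K, T) = FF; A8 ⊕ FF = 57.

P[4] = 57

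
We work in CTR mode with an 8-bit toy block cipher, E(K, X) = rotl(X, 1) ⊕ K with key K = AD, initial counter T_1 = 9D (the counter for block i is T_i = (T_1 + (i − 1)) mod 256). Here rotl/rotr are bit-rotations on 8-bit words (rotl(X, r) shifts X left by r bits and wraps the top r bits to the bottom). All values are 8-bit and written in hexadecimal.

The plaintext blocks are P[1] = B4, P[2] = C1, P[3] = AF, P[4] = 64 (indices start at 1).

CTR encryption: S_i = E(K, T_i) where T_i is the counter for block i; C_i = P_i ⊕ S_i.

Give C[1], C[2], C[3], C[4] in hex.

C[1] = 22, C[2] = 51, C[3] = 3D, C[4] = 88

C[1]: T = 9D, S = E(K, T) = 96; B4 ⊕ 96 = 22.
C[2]: T = 9E, S = E(K, T) = 90; C1 ⊕ 90 = 51.
C[3]: T = 9F, S = E(K, T) = 92; AF ⊕ 92 = 3D.
C[4]: T = A0, S = E(K, T) = EC; 64 ⊕ EC = 88.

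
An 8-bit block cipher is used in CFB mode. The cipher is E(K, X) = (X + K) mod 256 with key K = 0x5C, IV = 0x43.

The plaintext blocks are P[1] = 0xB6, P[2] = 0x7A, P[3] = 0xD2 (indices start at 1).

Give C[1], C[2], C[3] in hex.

CFB encryption: C_i = P_i ⊕ E(K, C_{i−1}), with C_{0} = IV.
C[1]: E(K, 0x43) = 0x9F; 0xB6 ⊕ 0x9F = 0x29.
C[2]: E(K, 0x29) = 0x85; 0x7A ⊕ 0x85 = 0xFF.
C[3]: E(K, 0xFF) = 0x5B; 0xD2 ⊕ 0x5B = 0x89.

C[1] = 0x29, C[2] = 0xFF, C[3] = 0x89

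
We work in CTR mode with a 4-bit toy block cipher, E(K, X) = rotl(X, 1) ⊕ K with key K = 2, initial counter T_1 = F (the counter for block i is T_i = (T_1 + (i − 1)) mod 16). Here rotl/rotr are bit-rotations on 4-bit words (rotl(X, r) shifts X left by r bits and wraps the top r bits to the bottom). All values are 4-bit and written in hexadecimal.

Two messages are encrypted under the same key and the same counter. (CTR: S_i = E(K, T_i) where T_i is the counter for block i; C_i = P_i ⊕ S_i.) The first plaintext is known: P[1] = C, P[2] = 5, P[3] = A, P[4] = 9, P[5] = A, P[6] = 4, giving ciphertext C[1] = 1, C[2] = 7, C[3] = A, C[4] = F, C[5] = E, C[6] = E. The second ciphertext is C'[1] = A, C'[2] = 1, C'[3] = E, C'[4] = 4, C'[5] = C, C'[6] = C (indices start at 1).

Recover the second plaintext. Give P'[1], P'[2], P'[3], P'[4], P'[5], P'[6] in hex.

P'[1] = 7, P'[2] = 3, P'[3] = E, P'[4] = 2, P'[5] = 8, P'[6] = 6

In CTR with a reused counter, both messages share the same keystream S_i, so C_i ⊕ C'_i = P_i ⊕ P'_i and thus P'_i = P_i ⊕ C_i ⊕ C'_i.
P'[1]: C ⊕ 1 ⊕ A = 7.
P'[2]: 5 ⊕ 7 ⊕ 1 = 3.
P'[3]: A ⊕ A ⊕ E = E.
P'[4]: 9 ⊕ F ⊕ 4 = 2.
P'[5]: A ⊕ E ⊕ C = 8.
P'[6]: 4 ⊕ E ⊕ C = 6.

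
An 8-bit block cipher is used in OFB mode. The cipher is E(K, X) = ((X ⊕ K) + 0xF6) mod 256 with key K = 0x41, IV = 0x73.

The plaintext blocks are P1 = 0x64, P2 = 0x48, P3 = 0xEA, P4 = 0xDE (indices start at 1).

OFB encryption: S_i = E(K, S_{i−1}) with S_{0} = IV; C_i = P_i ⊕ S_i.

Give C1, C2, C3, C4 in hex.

C1: S = E(K, 0x73) = 0x28; 0x64 ⊕ 0x28 = 0x4C.
C2: S = E(K, 0x28) = 0x5F; 0x48 ⊕ 0x5F = 0x17.
C3: S = E(K, 0x5F) = 0x14; 0xEA ⊕ 0x14 = 0xFE.
C4: S = E(K, 0x14) = 0x4B; 0xDE ⊕ 0x4B = 0x95.

C1 = 0x4C, C2 = 0x17, C3 = 0xFE, C4 = 0x95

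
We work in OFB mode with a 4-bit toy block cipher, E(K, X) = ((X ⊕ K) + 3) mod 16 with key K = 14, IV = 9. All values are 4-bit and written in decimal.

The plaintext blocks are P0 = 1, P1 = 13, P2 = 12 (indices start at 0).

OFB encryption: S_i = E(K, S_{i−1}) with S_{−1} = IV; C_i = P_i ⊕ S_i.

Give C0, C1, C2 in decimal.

C0: S = E(K, 9) = 10; 1 ⊕ 10 = 11.
C1: S = E(K, 10) = 7; 13 ⊕ 7 = 10.
C2: S = E(K, 7) = 12; 12 ⊕ 12 = 0.

C0 = 11, C1 = 10, C2 = 0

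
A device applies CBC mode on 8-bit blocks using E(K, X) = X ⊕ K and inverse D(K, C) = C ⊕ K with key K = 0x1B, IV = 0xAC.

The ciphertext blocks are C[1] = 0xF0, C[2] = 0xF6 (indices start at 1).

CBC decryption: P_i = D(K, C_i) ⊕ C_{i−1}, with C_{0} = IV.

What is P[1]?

P[1] = 0x47

P[1]: D(K, 0xF0) = 0xEB; 0xEB ⊕ 0xAC = 0x47.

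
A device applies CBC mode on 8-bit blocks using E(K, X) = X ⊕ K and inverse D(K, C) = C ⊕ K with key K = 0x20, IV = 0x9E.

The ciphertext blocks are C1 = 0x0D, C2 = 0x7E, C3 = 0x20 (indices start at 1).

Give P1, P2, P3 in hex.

P1 = 0xB3, P2 = 0x53, P3 = 0x7E

CBC decryption: P_i = D(K, C_i) ⊕ C_{i−1}, with C_{0} = IV.
P1: D(K, 0x0D) = 0x2D; 0x2D ⊕ 0x9E = 0xB3.
P2: D(K, 0x7E) = 0x5E; 0x5E ⊕ 0x0D = 0x53.
P3: D(K, 0x20) = 0x00; 0x00 ⊕ 0x7E = 0x7E.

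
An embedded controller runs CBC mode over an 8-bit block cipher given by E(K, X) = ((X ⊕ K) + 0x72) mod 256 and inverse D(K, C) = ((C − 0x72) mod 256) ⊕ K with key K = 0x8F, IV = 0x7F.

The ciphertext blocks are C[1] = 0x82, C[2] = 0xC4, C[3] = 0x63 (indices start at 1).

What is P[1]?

P[1] = 0xE0

CBC decryption: P_i = D(K, C_i) ⊕ C_{i−1}, with C_{0} = IV.
P[1]: D(K, 0x82) = 0x9F; 0x9F ⊕ 0x7F = 0xE0.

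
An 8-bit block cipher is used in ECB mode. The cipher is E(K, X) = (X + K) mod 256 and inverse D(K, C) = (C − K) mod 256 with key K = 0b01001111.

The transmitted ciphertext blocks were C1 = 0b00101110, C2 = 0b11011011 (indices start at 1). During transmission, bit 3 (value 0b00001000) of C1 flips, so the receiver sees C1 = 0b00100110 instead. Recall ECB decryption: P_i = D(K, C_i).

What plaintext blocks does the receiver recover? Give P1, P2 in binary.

P1 = 0b11010111, P2 = 0b10001100

Only C1 changed, to 0b00100110. In ECB, a change in C_i affects only P_i. Decrypting the received ciphertext:
P1: D(K, 0b00100110) = 0b11010111.
P2: D(K, 0b11011011) = 0b10001100.
Blocks that differ from the original plaintext: P1.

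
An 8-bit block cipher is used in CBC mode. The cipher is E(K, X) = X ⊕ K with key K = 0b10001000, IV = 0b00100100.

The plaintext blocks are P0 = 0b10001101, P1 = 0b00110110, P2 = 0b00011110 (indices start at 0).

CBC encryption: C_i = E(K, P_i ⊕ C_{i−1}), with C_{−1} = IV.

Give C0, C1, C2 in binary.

C0: P0 ⊕ 0b00100100 = 0b10101001; E(K, 0b10101001) = 0b00100001.
C1: P1 ⊕ 0b00100001 = 0b00010111; E(K, 0b00010111) = 0b10011111.
C2: P2 ⊕ 0b10011111 = 0b10000001; E(K, 0b10000001) = 0b00001001.

C0 = 0b00100001, C1 = 0b10011111, C2 = 0b00001001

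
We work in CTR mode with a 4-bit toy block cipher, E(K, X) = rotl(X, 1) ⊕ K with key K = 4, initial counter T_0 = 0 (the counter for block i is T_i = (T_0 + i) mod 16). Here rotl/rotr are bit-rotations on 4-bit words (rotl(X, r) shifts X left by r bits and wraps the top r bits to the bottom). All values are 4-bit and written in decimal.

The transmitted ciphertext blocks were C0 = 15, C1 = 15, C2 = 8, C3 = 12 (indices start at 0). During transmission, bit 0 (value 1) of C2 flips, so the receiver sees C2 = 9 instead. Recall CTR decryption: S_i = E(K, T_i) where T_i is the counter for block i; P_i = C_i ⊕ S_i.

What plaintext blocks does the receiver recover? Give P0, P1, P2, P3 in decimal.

P0 = 11, P1 = 9, P2 = 9, P3 = 14

Only C2 changed, to 9. In CTR, a change in C_i flips the same bit in P_i only; the keystream is unaffected. Decrypting the received ciphertext:
P0: T = 0, S = E(K, T) = 4; 15 ⊕ 4 = 11.
P1: T = 1, S = E(K, T) = 6; 15 ⊕ 6 = 9.
P2: T = 2, S = E(K, T) = 0; 9 ⊕ 0 = 9.
P3: T = 3, S = E(K, T) = 2; 12 ⊕ 2 = 14.
Blocks that differ from the original plaintext: P2.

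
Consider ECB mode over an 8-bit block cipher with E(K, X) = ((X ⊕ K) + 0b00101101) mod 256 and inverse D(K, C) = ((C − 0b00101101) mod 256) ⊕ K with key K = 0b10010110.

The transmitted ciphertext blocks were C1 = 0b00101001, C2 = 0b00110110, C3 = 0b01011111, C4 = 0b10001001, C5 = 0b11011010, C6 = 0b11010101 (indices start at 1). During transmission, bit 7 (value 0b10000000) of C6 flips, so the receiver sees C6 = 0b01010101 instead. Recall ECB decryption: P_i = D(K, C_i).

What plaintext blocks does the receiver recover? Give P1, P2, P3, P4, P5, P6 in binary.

P1 = 0b01101010, P2 = 0b10011111, P3 = 0b10100100, P4 = 0b11001010, P5 = 0b00111011, P6 = 0b10111110

Only C6 changed, to 0b01010101. In ECB, a change in C_i affects only P_i. Decrypting the received ciphertext:
P1: D(K, 0b00101001) = 0b01101010.
P2: D(K, 0b00110110) = 0b10011111.
P3: D(K, 0b01011111) = 0b10100100.
P4: D(K, 0b10001001) = 0b11001010.
P5: D(K, 0b11011010) = 0b00111011.
P6: D(K, 0b01010101) = 0b10111110.
Blocks that differ from the original plaintext: P6.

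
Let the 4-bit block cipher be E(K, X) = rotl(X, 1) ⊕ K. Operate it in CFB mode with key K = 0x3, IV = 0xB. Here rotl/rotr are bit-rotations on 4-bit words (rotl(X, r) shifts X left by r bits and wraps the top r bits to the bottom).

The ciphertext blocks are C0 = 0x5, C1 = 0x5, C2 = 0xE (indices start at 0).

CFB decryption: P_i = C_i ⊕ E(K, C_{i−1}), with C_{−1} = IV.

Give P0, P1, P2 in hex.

P0 = 0x1, P1 = 0xC, P2 = 0x7

P0: E(K, 0xB) = 0x4; 0x5 ⊕ 0x4 = 0x1.
P1: E(K, 0x5) = 0x9; 0x5 ⊕ 0x9 = 0xC.
P2: E(K, 0x5) = 0x9; 0xE ⊕ 0x9 = 0x7.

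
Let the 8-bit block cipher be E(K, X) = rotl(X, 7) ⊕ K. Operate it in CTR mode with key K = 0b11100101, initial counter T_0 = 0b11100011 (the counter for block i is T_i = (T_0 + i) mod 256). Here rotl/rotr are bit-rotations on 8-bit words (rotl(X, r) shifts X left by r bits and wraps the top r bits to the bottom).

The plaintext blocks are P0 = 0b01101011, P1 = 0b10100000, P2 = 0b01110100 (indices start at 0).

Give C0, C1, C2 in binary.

C0 = 0b01111111, C1 = 0b00110111, C2 = 0b01100011

CTR encryption: S_i = E(K, T_i) where T_i is the counter for block i; C_i = P_i ⊕ S_i.
C0: T = 0b11100011, S = E(K, T) = 0b00010100; 0b01101011 ⊕ 0b00010100 = 0b01111111.
C1: T = 0b11100100, S = E(K, T) = 0b10010111; 0b10100000 ⊕ 0b10010111 = 0b00110111.
C2: T = 0b11100101, S = E(K, T) = 0b00010111; 0b01110100 ⊕ 0b00010111 = 0b01100011.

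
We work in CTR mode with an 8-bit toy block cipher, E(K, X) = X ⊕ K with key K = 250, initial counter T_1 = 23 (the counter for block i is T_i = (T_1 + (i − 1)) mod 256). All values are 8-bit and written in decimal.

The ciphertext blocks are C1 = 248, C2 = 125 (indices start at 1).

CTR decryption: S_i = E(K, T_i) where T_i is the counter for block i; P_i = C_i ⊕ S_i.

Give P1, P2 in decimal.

P1 = 21, P2 = 159

P1: T = 23, S = E(K, T) = 237; 248 ⊕ 237 = 21.
P2: T = 24, S = E(K, T) = 226; 125 ⊕ 226 = 159.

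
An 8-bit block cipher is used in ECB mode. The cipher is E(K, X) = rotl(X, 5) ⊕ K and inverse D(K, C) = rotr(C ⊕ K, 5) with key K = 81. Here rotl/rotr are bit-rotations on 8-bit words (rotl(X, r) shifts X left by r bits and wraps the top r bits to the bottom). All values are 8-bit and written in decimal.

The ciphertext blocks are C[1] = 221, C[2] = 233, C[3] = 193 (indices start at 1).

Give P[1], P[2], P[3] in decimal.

P[1] = 100, P[2] = 197, P[3] = 132

ECB decryption: P_i = D(K, C_i).
P[1]: D(K, 221) = 100.
P[2]: D(K, 233) = 197.
P[3]: D(K, 193) = 132.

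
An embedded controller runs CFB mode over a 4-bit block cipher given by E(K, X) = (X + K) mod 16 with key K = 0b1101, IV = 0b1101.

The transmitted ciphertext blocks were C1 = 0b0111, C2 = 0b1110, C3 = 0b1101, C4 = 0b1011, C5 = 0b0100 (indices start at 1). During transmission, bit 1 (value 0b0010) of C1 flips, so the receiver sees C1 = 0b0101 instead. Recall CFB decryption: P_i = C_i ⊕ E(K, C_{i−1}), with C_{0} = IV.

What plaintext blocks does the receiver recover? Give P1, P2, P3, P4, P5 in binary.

Only C1 changed, to 0b0101. In CFB, a change in C_i flips the same bit in P_i and garbles P_{i+1}. Decrypting the received ciphertext:
P1: E(K, 0b1101) = 0b1010; 0b0101 ⊕ 0b1010 = 0b1111.
P2: E(K, 0b0101) = 0b0010; 0b1110 ⊕ 0b0010 = 0b1100.
P3: E(K, 0b1110) = 0b1011; 0b1101 ⊕ 0b1011 = 0b0110.
P4: E(K, 0b1101) = 0b1010; 0b1011 ⊕ 0b1010 = 0b0001.
P5: E(K, 0b1011) = 0b1000; 0b0100 ⊕ 0b1000 = 0b1100.
Blocks that differ from the original plaintext: P1, P2.

P1 = 0b1111, P2 = 0b1100, P3 = 0b0110, P4 = 0b0001, P5 = 0b1100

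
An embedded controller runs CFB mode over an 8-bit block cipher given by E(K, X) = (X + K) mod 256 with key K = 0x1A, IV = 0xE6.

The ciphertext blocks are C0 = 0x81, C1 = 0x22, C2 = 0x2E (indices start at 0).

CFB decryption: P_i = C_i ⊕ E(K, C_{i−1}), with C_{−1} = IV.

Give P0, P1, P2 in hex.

P0 = 0x81, P1 = 0xB9, P2 = 0x12

P0: E(K, 0xE6) = 0x00; 0x81 ⊕ 0x00 = 0x81.
P1: E(K, 0x81) = 0x9B; 0x22 ⊕ 0x9B = 0xB9.
P2: E(K, 0x22) = 0x3C; 0x2E ⊕ 0x3C = 0x12.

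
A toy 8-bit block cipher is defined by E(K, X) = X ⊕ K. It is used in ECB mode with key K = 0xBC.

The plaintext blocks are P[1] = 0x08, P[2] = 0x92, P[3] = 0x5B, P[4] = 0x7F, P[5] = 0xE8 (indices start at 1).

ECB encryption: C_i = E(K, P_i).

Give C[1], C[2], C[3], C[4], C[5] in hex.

C[1] = 0xB4, C[2] = 0x2E, C[3] = 0xE7, C[4] = 0xC3, C[5] = 0x54

C[1]: E(K, 0x08) = 0xB4.
C[2]: E(K, 0x92) = 0x2E.
C[3]: E(K, 0x5B) = 0xE7.
C[4]: E(K, 0x7F) = 0xC3.
C[5]: E(K, 0xE8) = 0x54.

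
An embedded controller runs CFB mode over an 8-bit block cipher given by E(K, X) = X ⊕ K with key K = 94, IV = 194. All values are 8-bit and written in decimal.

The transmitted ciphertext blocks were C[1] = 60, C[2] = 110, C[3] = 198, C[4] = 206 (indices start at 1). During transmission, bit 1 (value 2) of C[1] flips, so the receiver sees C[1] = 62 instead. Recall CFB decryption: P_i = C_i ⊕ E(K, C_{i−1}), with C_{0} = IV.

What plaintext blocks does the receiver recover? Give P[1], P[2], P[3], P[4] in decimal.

P[1] = 162, P[2] = 14, P[3] = 246, P[4] = 86

Only C[1] changed, to 62. In CFB, a change in C_i flips the same bit in P_i and garbles P_{i+1}. Decrypting the received ciphertext:
P[1]: E(K, 194) = 156; 62 ⊕ 156 = 162.
P[2]: E(K, 62) = 96; 110 ⊕ 96 = 14.
P[3]: E(K, 110) = 48; 198 ⊕ 48 = 246.
P[4]: E(K, 198) = 152; 206 ⊕ 152 = 86.
Blocks that differ from the original plaintext: P[1], P[2].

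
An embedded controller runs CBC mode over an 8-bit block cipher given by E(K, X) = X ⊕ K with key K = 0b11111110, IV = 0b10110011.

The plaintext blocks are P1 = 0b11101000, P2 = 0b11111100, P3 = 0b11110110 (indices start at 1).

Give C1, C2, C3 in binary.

CBC encryption: C_i = E(K, P_i ⊕ C_{i−1}), with C_{0} = IV.
C1: P1 ⊕ 0b10110011 = 0b01011011; E(K, 0b01011011) = 0b10100101.
C2: P2 ⊕ 0b10100101 = 0b01011001; E(K, 0b01011001) = 0b10100111.
C3: P3 ⊕ 0b10100111 = 0b01010001; E(K, 0b01010001) = 0b10101111.

C1 = 0b10100101, C2 = 0b10100111, C3 = 0b10101111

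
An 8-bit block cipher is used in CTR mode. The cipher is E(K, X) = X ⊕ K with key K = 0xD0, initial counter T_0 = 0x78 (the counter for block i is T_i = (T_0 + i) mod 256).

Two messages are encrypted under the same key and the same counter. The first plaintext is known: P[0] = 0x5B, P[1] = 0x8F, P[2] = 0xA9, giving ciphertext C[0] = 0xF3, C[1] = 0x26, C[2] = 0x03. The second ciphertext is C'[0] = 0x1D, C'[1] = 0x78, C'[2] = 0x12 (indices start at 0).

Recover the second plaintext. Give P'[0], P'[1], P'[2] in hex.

In CTR with a reused counter, both messages share the same keystream S_i, so C_i ⊕ C'_i = P_i ⊕ P'_i and thus P'_i = P_i ⊕ C_i ⊕ C'_i.
P'[0]: 0x5B ⊕ 0xF3 ⊕ 0x1D = 0xB5.
P'[1]: 0x8F ⊕ 0x26 ⊕ 0x78 = 0xD1.
P'[2]: 0xA9 ⊕ 0x03 ⊕ 0x12 = 0xB8.

P'[0] = 0xB5, P'[1] = 0xD1, P'[2] = 0xB8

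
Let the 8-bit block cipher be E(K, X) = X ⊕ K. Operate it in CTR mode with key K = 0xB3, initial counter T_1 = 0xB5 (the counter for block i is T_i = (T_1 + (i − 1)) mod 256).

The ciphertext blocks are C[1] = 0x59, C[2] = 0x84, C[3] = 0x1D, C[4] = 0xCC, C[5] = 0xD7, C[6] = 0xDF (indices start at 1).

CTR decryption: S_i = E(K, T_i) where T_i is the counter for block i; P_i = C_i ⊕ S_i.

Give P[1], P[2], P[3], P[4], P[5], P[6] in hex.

P[1] = 0x5F, P[2] = 0x81, P[3] = 0x19, P[4] = 0xC7, P[5] = 0xDD, P[6] = 0xD6

P[1]: T = 0xB5, S = E(K, T) = 0x06; 0x59 ⊕ 0x06 = 0x5F.
P[2]: T = 0xB6, S = E(K, T) = 0x05; 0x84 ⊕ 0x05 = 0x81.
P[3]: T = 0xB7, S = E(K, T) = 0x04; 0x1D ⊕ 0x04 = 0x19.
P[4]: T = 0xB8, S = E(K, T) = 0x0B; 0xCC ⊕ 0x0B = 0xC7.
P[5]: T = 0xB9, S = E(K, T) = 0x0A; 0xD7 ⊕ 0x0A = 0xDD.
P[6]: T = 0xBA, S = E(K, T) = 0x09; 0xDF ⊕ 0x09 = 0xD6.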